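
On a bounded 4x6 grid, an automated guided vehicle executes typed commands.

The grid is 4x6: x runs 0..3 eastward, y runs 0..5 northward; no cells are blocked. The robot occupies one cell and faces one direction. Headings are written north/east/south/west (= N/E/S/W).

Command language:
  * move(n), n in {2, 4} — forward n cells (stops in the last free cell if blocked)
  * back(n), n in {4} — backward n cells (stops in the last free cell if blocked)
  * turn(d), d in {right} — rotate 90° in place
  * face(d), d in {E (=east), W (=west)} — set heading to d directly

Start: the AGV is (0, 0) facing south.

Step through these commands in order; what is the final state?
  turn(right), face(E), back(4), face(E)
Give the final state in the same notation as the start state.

from: (0, 0) facing south
step 1 (turn(right)): (0, 0) facing west
step 2 (face(E)): (0, 0) facing east
step 3 (back(4)): (0, 0) facing east
step 4 (face(E)): (0, 0) facing east

(0, 0) facing east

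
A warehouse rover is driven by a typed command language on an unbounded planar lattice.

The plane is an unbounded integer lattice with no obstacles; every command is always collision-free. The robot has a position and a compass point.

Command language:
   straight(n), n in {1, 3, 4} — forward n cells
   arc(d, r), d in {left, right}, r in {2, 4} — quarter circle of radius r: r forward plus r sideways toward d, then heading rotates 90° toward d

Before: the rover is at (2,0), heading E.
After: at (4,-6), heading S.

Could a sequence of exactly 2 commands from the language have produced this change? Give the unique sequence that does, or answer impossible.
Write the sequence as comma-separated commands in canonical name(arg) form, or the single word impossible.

key: order matters: swapping arc(right, 2) and straight(4) lands elsewhere
begin: at (2,0), heading E
1. arc(right, 2) → at (4,-2), heading S
2. straight(4) → at (4,-6), heading S
all 49 alternatives checked — unique.

arc(right, 2), straight(4)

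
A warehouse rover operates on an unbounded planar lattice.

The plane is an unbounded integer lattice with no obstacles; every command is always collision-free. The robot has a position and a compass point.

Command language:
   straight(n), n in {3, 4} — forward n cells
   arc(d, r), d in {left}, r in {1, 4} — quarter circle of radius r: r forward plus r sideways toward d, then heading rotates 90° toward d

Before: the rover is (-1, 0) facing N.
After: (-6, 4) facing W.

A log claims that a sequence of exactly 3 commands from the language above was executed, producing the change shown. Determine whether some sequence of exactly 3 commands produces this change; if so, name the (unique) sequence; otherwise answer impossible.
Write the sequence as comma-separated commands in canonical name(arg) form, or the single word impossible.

straight(3), arc(left, 1), straight(4)

key: position moved to (-6,4) AND the heading swung to W — translation plus rotation needed
from: (-1, 0) facing N
step 1 (straight(3)): (-1, 3) facing N
step 2 (arc(left, 1)): (-2, 4) facing W
step 3 (straight(4)): (-6, 4) facing W
no rival 3-sequence matches.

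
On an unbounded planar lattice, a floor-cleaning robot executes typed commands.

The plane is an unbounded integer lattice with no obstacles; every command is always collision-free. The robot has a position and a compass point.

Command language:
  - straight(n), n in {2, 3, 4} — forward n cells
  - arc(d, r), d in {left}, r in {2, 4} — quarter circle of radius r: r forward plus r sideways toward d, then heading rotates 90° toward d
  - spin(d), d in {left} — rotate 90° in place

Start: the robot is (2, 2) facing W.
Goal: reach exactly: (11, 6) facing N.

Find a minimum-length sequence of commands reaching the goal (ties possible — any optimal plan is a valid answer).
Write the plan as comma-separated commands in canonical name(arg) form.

spin(left), arc(left, 2), straight(3), arc(left, 4), straight(2)

initial: (2, 2) facing W
1. spin(left) → (2, 2) facing S
2. arc(left, 2) → (4, 0) facing E
3. straight(3) → (7, 0) facing E
4. arc(left, 4) → (11, 4) facing N
5. straight(2) → (11, 6) facing N
no 4-step plan works, so 5 is optimal.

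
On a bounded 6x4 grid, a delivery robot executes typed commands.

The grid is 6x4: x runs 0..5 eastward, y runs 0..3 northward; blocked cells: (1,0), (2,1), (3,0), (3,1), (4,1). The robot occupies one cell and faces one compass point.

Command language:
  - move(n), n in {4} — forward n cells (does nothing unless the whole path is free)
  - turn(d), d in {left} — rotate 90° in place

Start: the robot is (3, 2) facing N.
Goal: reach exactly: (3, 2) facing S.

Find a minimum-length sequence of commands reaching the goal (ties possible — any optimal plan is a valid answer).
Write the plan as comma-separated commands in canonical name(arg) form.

start: (3, 2) facing N
[1] after turn(left): (3, 2) facing W
[2] after turn(left): (3, 2) facing S
minimal: 2 command(s), checked below 2.

turn(left), turn(left)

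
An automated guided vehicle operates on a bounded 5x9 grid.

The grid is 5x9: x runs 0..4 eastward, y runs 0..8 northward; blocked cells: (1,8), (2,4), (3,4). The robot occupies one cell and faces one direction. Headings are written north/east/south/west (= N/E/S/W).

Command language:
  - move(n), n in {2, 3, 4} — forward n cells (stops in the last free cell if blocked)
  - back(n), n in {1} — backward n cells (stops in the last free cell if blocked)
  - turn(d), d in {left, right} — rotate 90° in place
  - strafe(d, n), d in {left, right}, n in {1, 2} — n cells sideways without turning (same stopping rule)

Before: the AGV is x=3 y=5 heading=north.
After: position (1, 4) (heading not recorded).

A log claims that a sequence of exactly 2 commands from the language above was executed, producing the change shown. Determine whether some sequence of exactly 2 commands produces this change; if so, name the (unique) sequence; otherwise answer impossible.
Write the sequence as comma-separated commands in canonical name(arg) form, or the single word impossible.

strafe(left, 2), back(1)

key: running back(1) before strafe(left, 2) would end elsewhere — order is forced
t0: x=3 y=5 heading=north
1. strafe(left, 2) → x=1 y=5 heading=north
2. back(1) → x=1 y=4 heading=north
uniquely the one of 100 2-step routes that fits.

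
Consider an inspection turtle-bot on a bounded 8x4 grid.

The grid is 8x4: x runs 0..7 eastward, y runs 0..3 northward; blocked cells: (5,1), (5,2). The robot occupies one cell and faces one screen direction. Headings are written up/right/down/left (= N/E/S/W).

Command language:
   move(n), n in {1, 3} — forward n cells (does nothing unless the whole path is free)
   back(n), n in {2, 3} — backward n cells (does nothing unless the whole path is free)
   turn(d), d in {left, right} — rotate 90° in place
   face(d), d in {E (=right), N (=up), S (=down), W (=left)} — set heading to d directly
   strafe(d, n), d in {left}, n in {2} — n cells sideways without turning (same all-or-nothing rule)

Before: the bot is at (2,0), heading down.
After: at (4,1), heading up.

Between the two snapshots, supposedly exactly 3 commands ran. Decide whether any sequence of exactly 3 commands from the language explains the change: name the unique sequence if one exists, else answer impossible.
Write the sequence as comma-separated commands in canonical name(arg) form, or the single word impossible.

key: running move(1) before strafe(left, 2) would end elsewhere — order is forced
t0: at (2,0), heading down
[1] after strafe(left, 2): at (4,0), heading down
[2] after face(N): at (4,0), heading up
[3] after move(1): at (4,1), heading up
no other 3-command option fits: unique.

strafe(left, 2), face(N), move(1)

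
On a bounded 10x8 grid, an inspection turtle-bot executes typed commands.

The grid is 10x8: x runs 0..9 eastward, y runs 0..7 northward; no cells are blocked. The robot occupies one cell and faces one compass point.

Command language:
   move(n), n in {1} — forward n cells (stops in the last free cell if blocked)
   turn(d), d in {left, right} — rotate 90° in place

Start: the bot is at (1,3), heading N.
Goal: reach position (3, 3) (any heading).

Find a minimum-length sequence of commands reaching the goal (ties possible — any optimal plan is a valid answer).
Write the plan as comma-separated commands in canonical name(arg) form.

begin: at (1,3), heading N
step 1 (turn(right)): at (1,3), heading E
step 2 (move(1)): at (2,3), heading E
step 3 (move(1)): at (3,3), heading E
no 2-step plan works, so 3 is optimal.

turn(right), move(1), move(1)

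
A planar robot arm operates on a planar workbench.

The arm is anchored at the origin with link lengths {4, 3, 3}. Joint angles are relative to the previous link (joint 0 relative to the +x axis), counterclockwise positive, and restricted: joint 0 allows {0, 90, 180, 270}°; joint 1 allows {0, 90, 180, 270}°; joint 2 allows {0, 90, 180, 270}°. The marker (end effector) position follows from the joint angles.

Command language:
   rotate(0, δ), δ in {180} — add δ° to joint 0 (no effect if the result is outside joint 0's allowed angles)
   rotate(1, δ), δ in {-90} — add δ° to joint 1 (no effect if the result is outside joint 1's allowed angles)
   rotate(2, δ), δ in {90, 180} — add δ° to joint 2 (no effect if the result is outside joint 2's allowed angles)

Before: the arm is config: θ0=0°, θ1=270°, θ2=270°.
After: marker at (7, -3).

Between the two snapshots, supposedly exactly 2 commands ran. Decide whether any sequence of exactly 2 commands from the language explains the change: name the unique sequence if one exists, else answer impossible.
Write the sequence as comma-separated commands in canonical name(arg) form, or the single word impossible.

rotate(2, 90), rotate(2, 90)

begin: config: θ0=0°, θ1=270°, θ2=270°
step 1 (rotate(2, 90)): config: θ0=0°, θ1=270°, θ2=0°
step 2 (rotate(2, 90)): config: θ0=0°, θ1=270°, θ2=90°
no rival 2-sequence matches.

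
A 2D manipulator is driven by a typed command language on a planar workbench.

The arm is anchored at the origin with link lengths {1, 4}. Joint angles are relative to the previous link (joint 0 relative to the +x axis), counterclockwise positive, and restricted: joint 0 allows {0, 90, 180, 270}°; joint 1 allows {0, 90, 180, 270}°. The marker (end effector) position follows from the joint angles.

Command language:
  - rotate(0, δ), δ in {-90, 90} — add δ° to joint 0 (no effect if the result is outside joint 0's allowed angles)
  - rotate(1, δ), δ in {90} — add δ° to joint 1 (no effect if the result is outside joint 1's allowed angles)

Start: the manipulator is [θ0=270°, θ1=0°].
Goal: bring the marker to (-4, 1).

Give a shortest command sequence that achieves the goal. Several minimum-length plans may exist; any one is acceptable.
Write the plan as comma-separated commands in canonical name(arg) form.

from: [θ0=270°, θ1=0°]
[1] after rotate(0, 90): [θ0=0°, θ1=0°]
[2] after rotate(0, 90): [θ0=90°, θ1=0°]
[3] after rotate(1, 90): [θ0=90°, θ1=90°]
minimal: 3 command(s), checked below 3.

rotate(0, 90), rotate(0, 90), rotate(1, 90)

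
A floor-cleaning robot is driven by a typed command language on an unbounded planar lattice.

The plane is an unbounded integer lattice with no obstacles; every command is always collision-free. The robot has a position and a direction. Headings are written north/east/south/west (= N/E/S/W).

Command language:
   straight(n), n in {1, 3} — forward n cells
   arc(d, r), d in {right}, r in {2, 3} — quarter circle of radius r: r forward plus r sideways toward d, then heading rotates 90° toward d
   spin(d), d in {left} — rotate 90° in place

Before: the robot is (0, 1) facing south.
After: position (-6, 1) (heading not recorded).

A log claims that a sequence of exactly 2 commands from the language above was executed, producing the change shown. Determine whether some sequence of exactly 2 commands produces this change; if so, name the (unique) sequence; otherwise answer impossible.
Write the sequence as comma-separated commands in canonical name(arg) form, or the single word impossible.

arc(right, 3), arc(right, 3)

initial: (0, 1) facing south
1. arc(right, 3) → (-3, -2) facing west
2. arc(right, 3) → (-6, 1) facing north
no rival 2-sequence matches.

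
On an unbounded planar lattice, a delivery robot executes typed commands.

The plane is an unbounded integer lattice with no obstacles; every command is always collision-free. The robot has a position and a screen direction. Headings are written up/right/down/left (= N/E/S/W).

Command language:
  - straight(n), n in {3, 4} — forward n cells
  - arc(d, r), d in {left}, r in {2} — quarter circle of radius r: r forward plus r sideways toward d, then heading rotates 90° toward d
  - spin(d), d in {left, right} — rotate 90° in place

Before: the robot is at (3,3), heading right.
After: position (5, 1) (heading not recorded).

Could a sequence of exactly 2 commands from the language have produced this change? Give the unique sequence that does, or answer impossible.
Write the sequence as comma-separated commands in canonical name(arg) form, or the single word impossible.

key: order matters: swapping spin(right) and arc(left, 2) lands elsewhere
initial: at (3,3), heading right
step 1 (spin(right)): at (3,3), heading down
step 2 (arc(left, 2)): at (5,1), heading right
all 25 alternatives checked — unique.

spin(right), arc(left, 2)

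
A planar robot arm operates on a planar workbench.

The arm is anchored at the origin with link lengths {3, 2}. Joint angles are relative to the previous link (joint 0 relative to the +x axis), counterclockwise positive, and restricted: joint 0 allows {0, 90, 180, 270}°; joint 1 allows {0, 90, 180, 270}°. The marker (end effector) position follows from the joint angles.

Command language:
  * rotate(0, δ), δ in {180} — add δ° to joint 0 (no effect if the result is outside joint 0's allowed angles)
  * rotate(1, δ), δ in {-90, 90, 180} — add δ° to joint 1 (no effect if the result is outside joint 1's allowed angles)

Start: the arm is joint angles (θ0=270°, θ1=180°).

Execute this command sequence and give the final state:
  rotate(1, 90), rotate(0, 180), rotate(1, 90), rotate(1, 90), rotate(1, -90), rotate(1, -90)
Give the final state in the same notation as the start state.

start: joint angles (θ0=270°, θ1=180°)
step 1 (rotate(1, 90)): joint angles (θ0=270°, θ1=270°)
step 2 (rotate(0, 180)): joint angles (θ0=90°, θ1=270°)
step 3 (rotate(1, 90)): joint angles (θ0=90°, θ1=0°)
step 4 (rotate(1, 90)): joint angles (θ0=90°, θ1=90°)
step 5 (rotate(1, -90)): joint angles (θ0=90°, θ1=0°)
step 6 (rotate(1, -90)): joint angles (θ0=90°, θ1=270°)

joint angles (θ0=90°, θ1=270°)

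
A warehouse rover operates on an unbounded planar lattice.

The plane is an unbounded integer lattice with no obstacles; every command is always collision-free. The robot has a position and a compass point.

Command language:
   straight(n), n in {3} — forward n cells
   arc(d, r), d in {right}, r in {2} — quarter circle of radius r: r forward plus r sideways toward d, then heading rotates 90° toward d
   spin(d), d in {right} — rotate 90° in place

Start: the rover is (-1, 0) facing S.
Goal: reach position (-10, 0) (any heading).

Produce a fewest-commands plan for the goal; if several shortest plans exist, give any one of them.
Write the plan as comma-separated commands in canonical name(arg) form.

spin(right), straight(3), straight(3), straight(3)

start: (-1, 0) facing S
1. spin(right) → (-1, 0) facing W
2. straight(3) → (-4, 0) facing W
3. straight(3) → (-7, 0) facing W
4. straight(3) → (-10, 0) facing W
no 3-step plan works, so 4 is optimal.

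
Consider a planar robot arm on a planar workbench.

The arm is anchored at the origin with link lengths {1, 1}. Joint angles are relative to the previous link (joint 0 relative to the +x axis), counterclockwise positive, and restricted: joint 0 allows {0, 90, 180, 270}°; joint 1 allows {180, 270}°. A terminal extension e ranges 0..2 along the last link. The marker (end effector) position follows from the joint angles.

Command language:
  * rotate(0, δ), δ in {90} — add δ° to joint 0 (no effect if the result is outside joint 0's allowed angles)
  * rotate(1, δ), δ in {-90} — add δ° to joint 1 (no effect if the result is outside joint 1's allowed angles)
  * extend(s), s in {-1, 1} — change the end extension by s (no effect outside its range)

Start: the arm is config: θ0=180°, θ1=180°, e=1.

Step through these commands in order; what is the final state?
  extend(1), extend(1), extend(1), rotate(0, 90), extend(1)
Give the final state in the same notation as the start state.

config: θ0=270°, θ1=180°, e=2

start: config: θ0=180°, θ1=180°, e=1
1. extend(1) → config: θ0=180°, θ1=180°, e=2
2. extend(1) → config: θ0=180°, θ1=180°, e=2
3. extend(1) → config: θ0=180°, θ1=180°, e=2
4. rotate(0, 90) → config: θ0=270°, θ1=180°, e=2
5. extend(1) → config: θ0=270°, θ1=180°, e=2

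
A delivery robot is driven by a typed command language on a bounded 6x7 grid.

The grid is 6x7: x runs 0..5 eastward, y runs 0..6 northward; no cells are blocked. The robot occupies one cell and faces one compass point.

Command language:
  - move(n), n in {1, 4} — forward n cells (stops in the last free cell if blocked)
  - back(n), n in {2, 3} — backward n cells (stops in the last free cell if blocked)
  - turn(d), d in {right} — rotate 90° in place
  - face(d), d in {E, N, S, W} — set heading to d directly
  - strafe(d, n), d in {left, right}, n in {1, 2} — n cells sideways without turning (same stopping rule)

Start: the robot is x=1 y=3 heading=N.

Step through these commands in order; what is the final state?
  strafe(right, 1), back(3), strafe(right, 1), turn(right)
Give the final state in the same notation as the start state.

t0: x=1 y=3 heading=N
t=1 strafe(right, 1) ⇒ x=2 y=3 heading=N
t=2 back(3) ⇒ x=2 y=0 heading=N
t=3 strafe(right, 1) ⇒ x=3 y=0 heading=N
t=4 turn(right) ⇒ x=3 y=0 heading=E

x=3 y=0 heading=E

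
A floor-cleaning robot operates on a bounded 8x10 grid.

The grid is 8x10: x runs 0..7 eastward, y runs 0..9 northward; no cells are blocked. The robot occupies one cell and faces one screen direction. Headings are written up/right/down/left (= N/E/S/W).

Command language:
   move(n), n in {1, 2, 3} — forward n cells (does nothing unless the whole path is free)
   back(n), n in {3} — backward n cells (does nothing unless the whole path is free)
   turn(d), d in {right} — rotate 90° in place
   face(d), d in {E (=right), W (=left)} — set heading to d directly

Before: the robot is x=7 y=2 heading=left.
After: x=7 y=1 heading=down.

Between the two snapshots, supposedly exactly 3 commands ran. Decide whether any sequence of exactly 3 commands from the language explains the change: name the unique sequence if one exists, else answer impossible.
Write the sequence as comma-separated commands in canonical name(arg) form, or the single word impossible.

key: order matters: swapping face(E) and move(1) lands elsewhere
initial: x=7 y=2 heading=left
1. face(E) → x=7 y=2 heading=right
2. turn(right) → x=7 y=2 heading=down
3. move(1) → x=7 y=1 heading=down
uniquely the one of 343 3-step routes that fits.

face(E), turn(right), move(1)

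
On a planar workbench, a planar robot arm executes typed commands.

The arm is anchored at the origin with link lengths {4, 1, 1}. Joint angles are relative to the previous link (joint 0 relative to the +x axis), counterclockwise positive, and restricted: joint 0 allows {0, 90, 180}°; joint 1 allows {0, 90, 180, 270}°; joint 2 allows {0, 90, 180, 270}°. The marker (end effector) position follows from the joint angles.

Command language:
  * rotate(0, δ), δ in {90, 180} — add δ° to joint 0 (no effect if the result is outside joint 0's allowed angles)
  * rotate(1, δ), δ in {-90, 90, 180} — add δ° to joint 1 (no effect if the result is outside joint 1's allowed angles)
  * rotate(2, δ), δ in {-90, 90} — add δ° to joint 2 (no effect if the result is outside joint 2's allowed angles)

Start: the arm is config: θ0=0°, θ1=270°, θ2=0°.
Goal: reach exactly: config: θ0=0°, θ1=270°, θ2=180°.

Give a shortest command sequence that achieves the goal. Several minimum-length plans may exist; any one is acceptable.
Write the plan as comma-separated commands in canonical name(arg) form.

rotate(2, 90), rotate(2, 90)

from: config: θ0=0°, θ1=270°, θ2=0°
t=1 rotate(2, 90) ⇒ config: θ0=0°, θ1=270°, θ2=90°
t=2 rotate(2, 90) ⇒ config: θ0=0°, θ1=270°, θ2=180°
shorter routes all fall short; 2 is best.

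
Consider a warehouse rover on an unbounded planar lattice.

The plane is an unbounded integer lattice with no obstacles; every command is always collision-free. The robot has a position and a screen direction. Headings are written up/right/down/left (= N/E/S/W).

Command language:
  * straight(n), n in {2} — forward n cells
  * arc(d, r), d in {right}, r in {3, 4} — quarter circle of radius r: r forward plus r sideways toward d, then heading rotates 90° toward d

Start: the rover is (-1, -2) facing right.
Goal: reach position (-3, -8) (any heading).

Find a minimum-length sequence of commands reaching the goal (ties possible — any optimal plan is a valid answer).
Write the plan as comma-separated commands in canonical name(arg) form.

arc(right, 3), arc(right, 3), straight(2)

start: (-1, -2) facing right
[1] after arc(right, 3): (2, -5) facing down
[2] after arc(right, 3): (-1, -8) facing left
[3] after straight(2): (-3, -8) facing left
nothing shorter than 3 reaches the goal.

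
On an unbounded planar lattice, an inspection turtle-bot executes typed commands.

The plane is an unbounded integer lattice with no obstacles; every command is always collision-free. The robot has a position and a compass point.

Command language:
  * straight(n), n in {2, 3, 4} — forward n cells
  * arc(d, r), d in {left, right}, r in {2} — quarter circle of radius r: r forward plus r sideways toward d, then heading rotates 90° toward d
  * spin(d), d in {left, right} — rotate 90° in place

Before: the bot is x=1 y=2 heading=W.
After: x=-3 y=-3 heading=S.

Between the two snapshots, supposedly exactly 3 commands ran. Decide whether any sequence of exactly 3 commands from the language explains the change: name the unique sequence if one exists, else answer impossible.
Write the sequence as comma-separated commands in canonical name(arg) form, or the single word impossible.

key: cell and facing (now S) both changed — the 3 commands mix motion and turning
begin: x=1 y=2 heading=W
1. straight(2) → x=-1 y=2 heading=W
2. arc(left, 2) → x=-3 y=0 heading=S
3. straight(3) → x=-3 y=-3 heading=S
no other 3-command option fits: unique.

straight(2), arc(left, 2), straight(3)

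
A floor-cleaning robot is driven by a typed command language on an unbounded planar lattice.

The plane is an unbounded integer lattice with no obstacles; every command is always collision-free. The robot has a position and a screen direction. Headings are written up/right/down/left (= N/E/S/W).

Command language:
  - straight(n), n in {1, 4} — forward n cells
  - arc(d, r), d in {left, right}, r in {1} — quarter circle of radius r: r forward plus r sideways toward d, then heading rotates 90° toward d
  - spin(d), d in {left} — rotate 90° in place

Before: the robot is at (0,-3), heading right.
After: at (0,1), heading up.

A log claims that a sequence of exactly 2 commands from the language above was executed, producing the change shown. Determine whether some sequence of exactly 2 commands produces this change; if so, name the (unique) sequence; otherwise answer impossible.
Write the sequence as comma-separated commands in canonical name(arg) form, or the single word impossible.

key: cell and facing (now N) both changed — the 2 commands mix motion and turning
t0: at (0,-3), heading right
step 1 (spin(left)): at (0,-3), heading up
step 2 (straight(4)): at (0,1), heading up
no other 2-command option fits: unique.

spin(left), straight(4)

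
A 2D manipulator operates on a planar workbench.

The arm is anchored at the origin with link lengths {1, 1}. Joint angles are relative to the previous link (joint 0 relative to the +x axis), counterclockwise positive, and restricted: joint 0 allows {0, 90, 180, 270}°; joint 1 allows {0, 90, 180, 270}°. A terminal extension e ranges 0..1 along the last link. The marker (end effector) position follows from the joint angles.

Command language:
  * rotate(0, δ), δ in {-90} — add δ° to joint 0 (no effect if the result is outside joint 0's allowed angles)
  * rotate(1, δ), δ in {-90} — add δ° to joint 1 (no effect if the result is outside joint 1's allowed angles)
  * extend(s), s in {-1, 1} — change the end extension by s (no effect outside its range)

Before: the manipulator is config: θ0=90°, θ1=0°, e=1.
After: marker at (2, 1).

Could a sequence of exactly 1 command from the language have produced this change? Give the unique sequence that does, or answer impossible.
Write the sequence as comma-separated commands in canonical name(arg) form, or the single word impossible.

rotate(1, -90)

initial: config: θ0=90°, θ1=0°, e=1
t=1 rotate(1, -90) ⇒ config: θ0=90°, θ1=270°, e=1
no rival 1-sequence matches.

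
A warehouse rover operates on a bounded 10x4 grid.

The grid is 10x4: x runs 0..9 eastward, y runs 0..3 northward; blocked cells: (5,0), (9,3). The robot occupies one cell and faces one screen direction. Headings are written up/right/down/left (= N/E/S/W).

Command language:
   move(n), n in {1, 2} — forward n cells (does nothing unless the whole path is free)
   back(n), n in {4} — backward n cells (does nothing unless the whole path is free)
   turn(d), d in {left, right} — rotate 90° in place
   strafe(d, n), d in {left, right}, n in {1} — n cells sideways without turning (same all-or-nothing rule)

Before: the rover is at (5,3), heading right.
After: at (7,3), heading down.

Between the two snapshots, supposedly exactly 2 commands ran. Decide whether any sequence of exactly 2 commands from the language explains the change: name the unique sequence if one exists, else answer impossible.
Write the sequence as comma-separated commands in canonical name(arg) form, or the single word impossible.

move(2), turn(right)

key: position moved to (7,3) AND the heading swung to S — translation plus rotation needed
start: at (5,3), heading right
[1] after move(2): at (7,3), heading right
[2] after turn(right): at (7,3), heading down
uniquely the one of 49 2-step routes that fits.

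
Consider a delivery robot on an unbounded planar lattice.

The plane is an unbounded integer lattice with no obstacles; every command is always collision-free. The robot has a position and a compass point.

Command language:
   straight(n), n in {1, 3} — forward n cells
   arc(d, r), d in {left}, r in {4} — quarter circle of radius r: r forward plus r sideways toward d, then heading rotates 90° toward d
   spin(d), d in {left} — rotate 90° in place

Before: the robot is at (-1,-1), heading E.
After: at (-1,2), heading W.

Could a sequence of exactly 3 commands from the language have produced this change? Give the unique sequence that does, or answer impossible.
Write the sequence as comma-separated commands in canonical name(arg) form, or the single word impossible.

spin(left), straight(3), spin(left)

key: position moved to (-1,2) AND the heading swung to W — translation plus rotation needed
begin: at (-1,-1), heading E
[1] after spin(left): at (-1,-1), heading N
[2] after straight(3): at (-1,2), heading N
[3] after spin(left): at (-1,2), heading W
uniquely the one of 64 3-step routes that fits.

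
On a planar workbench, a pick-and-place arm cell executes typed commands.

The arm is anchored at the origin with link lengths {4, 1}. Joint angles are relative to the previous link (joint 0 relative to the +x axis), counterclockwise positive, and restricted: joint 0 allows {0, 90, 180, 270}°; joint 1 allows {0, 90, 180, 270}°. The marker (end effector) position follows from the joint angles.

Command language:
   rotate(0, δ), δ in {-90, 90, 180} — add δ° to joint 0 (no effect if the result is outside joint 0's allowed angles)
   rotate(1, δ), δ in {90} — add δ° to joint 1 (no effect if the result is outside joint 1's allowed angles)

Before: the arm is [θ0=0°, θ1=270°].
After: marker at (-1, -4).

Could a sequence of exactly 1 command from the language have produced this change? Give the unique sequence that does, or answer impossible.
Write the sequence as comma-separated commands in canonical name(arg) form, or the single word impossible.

rotate(0, -90)

from: [θ0=0°, θ1=270°]
step 1 (rotate(0, -90)): [θ0=270°, θ1=270°]
no other 1-command option fits: unique.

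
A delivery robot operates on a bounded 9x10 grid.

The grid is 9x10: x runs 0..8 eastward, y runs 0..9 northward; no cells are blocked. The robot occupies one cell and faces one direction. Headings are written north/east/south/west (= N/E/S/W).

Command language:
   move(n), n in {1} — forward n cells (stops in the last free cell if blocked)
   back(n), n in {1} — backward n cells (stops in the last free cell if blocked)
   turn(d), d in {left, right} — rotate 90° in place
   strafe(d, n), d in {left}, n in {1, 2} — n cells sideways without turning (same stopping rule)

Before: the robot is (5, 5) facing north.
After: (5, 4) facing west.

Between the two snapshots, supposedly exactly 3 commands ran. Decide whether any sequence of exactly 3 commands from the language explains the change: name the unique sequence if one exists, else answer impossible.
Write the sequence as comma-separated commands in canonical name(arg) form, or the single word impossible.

key: running strafe(left, 2) before move(1) would end elsewhere — order is forced
from: (5, 5) facing north
1. move(1) → (5, 6) facing north
2. turn(left) → (5, 6) facing west
3. strafe(left, 2) → (5, 4) facing west
no other 3-command option fits: unique.

move(1), turn(left), strafe(left, 2)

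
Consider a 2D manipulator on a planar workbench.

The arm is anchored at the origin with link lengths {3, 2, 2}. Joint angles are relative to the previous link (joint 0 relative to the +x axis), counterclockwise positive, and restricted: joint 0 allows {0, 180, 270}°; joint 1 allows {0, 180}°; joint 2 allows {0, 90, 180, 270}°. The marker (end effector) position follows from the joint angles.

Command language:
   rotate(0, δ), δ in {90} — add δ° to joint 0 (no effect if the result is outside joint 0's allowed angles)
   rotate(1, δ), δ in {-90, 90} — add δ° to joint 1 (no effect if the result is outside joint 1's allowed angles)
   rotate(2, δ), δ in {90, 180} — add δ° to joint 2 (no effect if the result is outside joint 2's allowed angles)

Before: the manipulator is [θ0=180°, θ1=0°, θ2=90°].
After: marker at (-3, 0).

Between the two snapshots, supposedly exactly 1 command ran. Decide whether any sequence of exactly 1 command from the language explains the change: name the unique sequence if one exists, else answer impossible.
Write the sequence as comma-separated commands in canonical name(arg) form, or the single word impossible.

rotate(2, 90)

t0: [θ0=180°, θ1=0°, θ2=90°]
t=1 rotate(2, 90) ⇒ [θ0=180°, θ1=0°, θ2=180°]
no rival 1-sequence matches.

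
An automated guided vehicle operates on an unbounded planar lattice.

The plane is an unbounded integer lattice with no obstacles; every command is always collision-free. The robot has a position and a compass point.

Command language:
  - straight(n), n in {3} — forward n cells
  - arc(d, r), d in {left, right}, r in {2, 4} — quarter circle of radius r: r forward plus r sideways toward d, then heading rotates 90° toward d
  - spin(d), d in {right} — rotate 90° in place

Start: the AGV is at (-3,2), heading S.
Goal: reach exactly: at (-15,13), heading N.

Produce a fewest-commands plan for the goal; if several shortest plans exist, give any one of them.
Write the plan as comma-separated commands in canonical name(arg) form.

start: at (-3,2), heading S
t=1 arc(right, 2) ⇒ at (-5,0), heading W
t=2 arc(right, 4) ⇒ at (-9,4), heading N
t=3 straight(3) ⇒ at (-9,7), heading N
t=4 arc(left, 4) ⇒ at (-13,11), heading W
t=5 arc(right, 2) ⇒ at (-15,13), heading N
shorter routes all fall short; 5 is best.

arc(right, 2), arc(right, 4), straight(3), arc(left, 4), arc(right, 2)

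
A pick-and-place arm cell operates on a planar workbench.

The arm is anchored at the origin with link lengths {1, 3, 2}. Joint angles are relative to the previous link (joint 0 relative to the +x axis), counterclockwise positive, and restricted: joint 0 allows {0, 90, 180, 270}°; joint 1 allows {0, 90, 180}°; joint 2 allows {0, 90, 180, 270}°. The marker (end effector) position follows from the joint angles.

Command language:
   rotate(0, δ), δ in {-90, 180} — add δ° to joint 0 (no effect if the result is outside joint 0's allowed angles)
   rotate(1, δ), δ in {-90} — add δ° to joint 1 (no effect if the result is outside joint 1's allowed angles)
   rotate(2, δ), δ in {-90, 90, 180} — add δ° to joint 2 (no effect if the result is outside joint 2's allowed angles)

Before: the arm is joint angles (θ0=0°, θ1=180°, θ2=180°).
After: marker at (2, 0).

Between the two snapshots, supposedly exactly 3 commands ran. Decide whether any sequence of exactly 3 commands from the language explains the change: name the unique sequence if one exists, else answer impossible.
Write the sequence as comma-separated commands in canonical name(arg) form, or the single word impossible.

rotate(1, -90), rotate(1, -90), rotate(1, -90)

t0: joint angles (θ0=0°, θ1=180°, θ2=180°)
t=1 rotate(1, -90) ⇒ joint angles (θ0=0°, θ1=90°, θ2=180°)
t=2 rotate(1, -90) ⇒ joint angles (θ0=0°, θ1=0°, θ2=180°)
t=3 rotate(1, -90) ⇒ joint angles (θ0=0°, θ1=0°, θ2=180°)
no other 3-command option fits: unique.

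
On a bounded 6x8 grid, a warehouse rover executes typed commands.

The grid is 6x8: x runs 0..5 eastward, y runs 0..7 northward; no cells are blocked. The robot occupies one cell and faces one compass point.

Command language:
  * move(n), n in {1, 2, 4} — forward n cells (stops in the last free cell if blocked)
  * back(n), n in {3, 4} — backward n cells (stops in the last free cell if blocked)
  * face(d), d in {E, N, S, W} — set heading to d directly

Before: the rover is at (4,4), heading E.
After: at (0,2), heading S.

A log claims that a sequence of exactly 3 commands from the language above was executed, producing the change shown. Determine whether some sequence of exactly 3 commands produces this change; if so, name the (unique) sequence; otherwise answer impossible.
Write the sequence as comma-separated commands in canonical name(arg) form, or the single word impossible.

back(4), face(S), move(2)

key: cell and facing (now S) both changed — the 3 commands mix motion and turning
begin: at (4,4), heading E
t=1 back(4) ⇒ at (0,4), heading E
t=2 face(S) ⇒ at (0,4), heading S
t=3 move(2) ⇒ at (0,2), heading S
all 729 alternatives checked — unique.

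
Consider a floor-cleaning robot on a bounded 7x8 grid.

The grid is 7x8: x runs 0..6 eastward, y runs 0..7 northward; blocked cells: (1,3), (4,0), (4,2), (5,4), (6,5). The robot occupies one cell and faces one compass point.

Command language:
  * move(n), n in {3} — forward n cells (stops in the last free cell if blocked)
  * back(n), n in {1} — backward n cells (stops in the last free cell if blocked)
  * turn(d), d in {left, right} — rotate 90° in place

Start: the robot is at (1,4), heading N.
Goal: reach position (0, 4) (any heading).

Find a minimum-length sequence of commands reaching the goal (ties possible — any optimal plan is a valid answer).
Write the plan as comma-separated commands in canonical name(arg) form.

turn(right), back(1)

begin: at (1,4), heading N
t=1 turn(right) ⇒ at (1,4), heading E
t=2 back(1) ⇒ at (0,4), heading E
no 1-step plan works, so 2 is optimal.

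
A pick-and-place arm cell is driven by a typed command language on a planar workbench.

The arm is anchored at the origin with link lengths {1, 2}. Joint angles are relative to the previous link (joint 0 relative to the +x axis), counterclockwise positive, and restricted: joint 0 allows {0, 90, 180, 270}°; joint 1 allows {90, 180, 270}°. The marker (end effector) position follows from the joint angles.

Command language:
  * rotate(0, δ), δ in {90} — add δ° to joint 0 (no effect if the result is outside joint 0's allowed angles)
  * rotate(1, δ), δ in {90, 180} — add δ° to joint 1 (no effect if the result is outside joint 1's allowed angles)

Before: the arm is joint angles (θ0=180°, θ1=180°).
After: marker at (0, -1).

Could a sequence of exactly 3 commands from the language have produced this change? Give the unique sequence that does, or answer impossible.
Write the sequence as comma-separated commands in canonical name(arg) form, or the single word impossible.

rotate(0, 90), rotate(0, 90), rotate(0, 90)

begin: joint angles (θ0=180°, θ1=180°)
[1] after rotate(0, 90): joint angles (θ0=270°, θ1=180°)
[2] after rotate(0, 90): joint angles (θ0=0°, θ1=180°)
[3] after rotate(0, 90): joint angles (θ0=90°, θ1=180°)
uniquely the one of 27 3-step routes that fits.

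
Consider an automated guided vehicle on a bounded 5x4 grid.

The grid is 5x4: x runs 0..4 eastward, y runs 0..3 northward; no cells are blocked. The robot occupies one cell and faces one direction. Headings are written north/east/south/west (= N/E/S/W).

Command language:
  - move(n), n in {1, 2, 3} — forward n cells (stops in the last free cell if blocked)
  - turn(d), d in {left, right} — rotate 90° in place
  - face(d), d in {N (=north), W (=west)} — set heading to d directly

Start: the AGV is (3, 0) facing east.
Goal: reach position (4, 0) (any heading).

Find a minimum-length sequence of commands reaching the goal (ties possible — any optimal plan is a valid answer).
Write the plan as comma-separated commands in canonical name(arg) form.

t0: (3, 0) facing east
[1] after move(2): (4, 0) facing east
no 0-step plan works, so 1 is optimal.

move(2)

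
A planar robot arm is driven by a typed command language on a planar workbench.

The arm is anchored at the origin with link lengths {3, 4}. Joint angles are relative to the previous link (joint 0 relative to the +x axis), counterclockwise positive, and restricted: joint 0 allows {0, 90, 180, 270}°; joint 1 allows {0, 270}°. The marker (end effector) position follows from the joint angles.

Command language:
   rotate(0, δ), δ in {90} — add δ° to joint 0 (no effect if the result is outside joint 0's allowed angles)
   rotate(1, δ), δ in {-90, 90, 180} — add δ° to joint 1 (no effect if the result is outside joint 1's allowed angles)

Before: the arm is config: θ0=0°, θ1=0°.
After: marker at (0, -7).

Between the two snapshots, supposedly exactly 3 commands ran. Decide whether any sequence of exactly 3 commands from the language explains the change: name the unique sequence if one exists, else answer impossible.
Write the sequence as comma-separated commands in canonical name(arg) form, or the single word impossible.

rotate(0, 90), rotate(0, 90), rotate(0, 90)

start: config: θ0=0°, θ1=0°
t=1 rotate(0, 90) ⇒ config: θ0=90°, θ1=0°
t=2 rotate(0, 90) ⇒ config: θ0=180°, θ1=0°
t=3 rotate(0, 90) ⇒ config: θ0=270°, θ1=0°
no rival 3-sequence matches.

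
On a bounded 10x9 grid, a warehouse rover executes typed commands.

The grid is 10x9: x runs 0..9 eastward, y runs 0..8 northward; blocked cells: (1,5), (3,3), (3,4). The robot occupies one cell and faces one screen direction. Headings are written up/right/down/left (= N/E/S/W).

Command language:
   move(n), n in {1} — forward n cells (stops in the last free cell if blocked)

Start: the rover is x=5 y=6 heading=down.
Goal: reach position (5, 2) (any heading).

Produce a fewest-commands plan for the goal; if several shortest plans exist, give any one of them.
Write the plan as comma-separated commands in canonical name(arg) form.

move(1), move(1), move(1), move(1)

t0: x=5 y=6 heading=down
[1] after move(1): x=5 y=5 heading=down
[2] after move(1): x=5 y=4 heading=down
[3] after move(1): x=5 y=3 heading=down
[4] after move(1): x=5 y=2 heading=down
nothing shorter than 4 reaches the goal.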